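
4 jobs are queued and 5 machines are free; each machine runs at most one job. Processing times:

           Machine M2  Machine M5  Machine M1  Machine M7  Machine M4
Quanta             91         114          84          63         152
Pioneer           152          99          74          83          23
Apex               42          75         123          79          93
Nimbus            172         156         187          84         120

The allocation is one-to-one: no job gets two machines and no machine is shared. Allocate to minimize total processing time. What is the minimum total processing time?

This is a one-to-one assignment (minimum-cost bipartite matching).
Optimal: Quanta→Machine M1 (84 min), Pioneer→Machine M4 (23 min), Apex→Machine M2 (42 min), Nimbus→Machine M7 (84 min) — total 84+23+42+84 = 233 min.
Min-entry greedy (repeatedly take the single cheapest remaining cell) gives 284 min, worse by 51.
Every other assignment is strictly worse.

Minimum total: 233 min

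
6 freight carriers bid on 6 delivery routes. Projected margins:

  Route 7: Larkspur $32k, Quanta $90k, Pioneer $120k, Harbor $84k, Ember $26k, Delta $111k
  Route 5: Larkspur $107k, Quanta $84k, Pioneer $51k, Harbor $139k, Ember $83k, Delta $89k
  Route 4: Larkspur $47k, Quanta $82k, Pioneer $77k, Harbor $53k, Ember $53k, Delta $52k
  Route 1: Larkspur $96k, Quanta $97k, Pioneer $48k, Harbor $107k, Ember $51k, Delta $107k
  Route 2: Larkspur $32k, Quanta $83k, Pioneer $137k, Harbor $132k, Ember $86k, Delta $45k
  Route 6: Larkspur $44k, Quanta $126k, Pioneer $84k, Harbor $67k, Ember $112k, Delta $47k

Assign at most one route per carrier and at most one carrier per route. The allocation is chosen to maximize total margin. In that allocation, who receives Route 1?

Larkspur receives Route 1.

This is a one-to-one assignment (maximum-weight bipartite matching).
Optimal: Larkspur→Route 1 ($96k), Quanta→Route 4 ($82k), Pioneer→Route 2 ($137k), Harbor→Route 5 ($139k), Ember→Route 6 ($112k), Delta→Route 7 ($111k) — total 96+82+137+139+112+111 = $677k.
Row-greedy (each carrier in turn takes its best remaining route) gives $641k, worse by 36.
Checked against all permutations: $677k is optimal.
Larkspur's own top route is Route 5 ($107k), but forcing Larkspur→Route 5 and reassigning the rest optimally gives only $660k — worse by 17.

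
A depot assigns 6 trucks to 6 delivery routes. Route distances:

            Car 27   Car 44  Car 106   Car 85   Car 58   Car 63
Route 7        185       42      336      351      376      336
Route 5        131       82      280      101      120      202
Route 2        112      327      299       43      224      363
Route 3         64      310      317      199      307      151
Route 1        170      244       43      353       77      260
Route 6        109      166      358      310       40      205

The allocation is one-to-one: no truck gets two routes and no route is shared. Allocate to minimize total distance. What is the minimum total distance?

Min total: 434 km

This is a one-to-one assignment (minimum-cost bipartite matching).
Optimal: Car 27→Route 3 (64 km), Car 44→Route 7 (42 km), Car 106→Route 1 (43 km), Car 85→Route 2 (43 km), Car 58→Route 6 (40 km), Car 63→Route 5 (202 km) — total 64+42+43+43+40+202 = 434 km.
Column-greedy (each route in turn goes to its cheapest remaining truck) gives 489 km, worse by 55.
Next-best assignment: Car 27→Route 5, Car 44→Route 7, Car 106→Route 1, Car 85→Route 2, Car 58→Route 6, Car 63→Route 3 = 450 km.
Checked against all permutations: 434 km is optimal.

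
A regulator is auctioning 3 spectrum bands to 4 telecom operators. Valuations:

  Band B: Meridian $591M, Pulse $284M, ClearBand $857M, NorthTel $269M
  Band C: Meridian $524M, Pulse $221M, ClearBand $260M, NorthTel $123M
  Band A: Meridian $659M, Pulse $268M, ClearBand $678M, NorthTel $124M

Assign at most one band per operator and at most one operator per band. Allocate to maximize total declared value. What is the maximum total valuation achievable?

Optimal: ClearBand→Band B ($857M), Pulse→Band C ($221M), Meridian→Band A ($659M) — total 857+221+659 = $1737M.
Column-greedy (each band in turn goes to its best remaining operator) gives $1649M, worse by 88.

Maximum total: $1737M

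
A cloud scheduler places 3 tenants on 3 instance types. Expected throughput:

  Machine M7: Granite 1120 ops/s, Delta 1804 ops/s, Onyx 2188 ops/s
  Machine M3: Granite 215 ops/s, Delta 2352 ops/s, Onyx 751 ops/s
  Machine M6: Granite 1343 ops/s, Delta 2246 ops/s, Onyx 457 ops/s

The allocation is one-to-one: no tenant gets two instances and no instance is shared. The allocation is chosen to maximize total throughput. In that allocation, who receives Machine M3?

This is a one-to-one assignment (maximum-weight bipartite matching).
Optimal: Granite→Machine M6 (1343 ops/s), Delta→Machine M3 (2352 ops/s), Onyx→Machine M7 (2188 ops/s) — total 1343+2352+2188 = 5883 ops/s.
Checked against all permutations: 5883 ops/s is optimal.

Delta receives Machine M3.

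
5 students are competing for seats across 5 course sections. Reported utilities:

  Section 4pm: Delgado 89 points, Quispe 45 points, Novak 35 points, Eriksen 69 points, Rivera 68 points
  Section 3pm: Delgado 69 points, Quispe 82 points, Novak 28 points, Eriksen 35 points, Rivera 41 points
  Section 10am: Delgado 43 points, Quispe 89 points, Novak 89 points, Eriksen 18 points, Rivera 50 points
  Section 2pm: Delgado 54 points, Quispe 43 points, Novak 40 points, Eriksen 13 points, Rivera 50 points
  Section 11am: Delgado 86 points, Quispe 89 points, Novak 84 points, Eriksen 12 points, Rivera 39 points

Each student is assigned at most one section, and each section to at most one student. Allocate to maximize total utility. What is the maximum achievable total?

Max total: 376 points

Optimal: Delgado→Section 11am (86 points), Quispe→Section 3pm (82 points), Novak→Section 10am (89 points), Eriksen→Section 4pm (69 points), Rivera→Section 2pm (50 points) — total 86+82+89+69+50 = 376 points.
Column-greedy (each section in turn goes to its best remaining student) gives 322 points, worse by 54.
Checked against all permutations: 376 points is optimal.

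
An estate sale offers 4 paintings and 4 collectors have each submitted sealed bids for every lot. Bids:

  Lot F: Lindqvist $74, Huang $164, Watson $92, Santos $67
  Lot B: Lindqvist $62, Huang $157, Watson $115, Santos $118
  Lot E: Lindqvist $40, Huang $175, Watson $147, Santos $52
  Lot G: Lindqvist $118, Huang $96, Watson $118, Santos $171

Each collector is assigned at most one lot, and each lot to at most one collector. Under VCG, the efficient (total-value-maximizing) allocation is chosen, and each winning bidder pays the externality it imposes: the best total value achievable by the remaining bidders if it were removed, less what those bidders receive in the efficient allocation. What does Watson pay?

Efficient allocation: Lindqvist→Lot F ($74), Huang→Lot B ($157), Watson→Lot E ($147), Santos→Lot G ($171); total welfare W = $549.
Watson receives Lot E at value $147, so the others get W − 147 = $402.
Without Watson: best allocation of the remaining 3 bidders over all 4 lots is Lindqvist→Lot F ($74), Huang→Lot E ($175), Santos→Lot G ($171), total $420.
VCG payment = (others' best without Watson) − (others' welfare with Watson) = 420 − 402 = $18.

Watson pays $18.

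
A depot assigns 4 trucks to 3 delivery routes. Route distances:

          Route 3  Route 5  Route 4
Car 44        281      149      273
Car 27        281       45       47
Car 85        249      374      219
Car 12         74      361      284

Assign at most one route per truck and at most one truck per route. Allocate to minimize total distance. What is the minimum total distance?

Min total: 270 km

Treat this as an assignment problem: match each truck to one route.
Optimal: Car 12→Route 3 (74 km), Car 44→Route 5 (149 km), Car 27→Route 4 (47 km) — total 74+149+47 = 270 km.
Next-best assignment: Car 12→Route 3, Car 27→Route 5, Car 85→Route 4 = 338 km.
Checked against all permutations: 270 km is optimal.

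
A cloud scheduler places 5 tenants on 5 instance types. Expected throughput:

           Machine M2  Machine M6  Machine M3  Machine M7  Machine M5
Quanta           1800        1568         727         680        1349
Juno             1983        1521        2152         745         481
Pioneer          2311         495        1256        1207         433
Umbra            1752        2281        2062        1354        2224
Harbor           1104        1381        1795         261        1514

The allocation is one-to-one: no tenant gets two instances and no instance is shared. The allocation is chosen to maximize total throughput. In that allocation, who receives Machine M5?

This is a one-to-one assignment (maximum-weight bipartite matching).
Optimal: Quanta→Machine M2 (1800 ops/s), Juno→Machine M3 (2152 ops/s), Pioneer→Machine M7 (1207 ops/s), Umbra→Machine M6 (2281 ops/s), Harbor→Machine M5 (1514 ops/s) — total 1800+2152+1207+2281+1514 = 8954 ops/s.
Max-entry greedy (repeatedly take the single best remaining cell) gives 8938 ops/s, worse by 16.
Harbor's own top instance is Machine M3 (1795 ops/s), but forcing Harbor→Machine M3 and reassigning the rest optimally gives only 8777 ops/s — worse by 177.

Harbor receives Machine M5.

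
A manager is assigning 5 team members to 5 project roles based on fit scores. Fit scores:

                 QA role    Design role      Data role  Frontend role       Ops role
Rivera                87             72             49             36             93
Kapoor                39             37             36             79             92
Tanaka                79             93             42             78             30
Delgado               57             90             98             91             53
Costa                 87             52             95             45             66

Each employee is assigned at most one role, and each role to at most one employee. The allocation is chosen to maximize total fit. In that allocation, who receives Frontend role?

Treat this as an assignment problem: match each employee to one role.
Optimal: Rivera→QA role (87 pts), Kapoor→Ops role (92 pts), Tanaka→Design role (93 pts), Delgado→Frontend role (91 pts), Costa→Data role (95 pts) — total 87+92+93+91+95 = 458 pts.
Max-entry greedy (repeatedly take the single best remaining cell) gives 450 pts, worse by 8.
Swapping Delgado↔Tanaka (Delgado→Design role 90 pts, Tanaka→Frontend role 78 pts) loses 16.
Delgado's own top role is Data role (98 pts), but forcing Delgado→Data role and reassigning the rest optimally gives only 450 pts — worse by 8.

Delgado receives Frontend role.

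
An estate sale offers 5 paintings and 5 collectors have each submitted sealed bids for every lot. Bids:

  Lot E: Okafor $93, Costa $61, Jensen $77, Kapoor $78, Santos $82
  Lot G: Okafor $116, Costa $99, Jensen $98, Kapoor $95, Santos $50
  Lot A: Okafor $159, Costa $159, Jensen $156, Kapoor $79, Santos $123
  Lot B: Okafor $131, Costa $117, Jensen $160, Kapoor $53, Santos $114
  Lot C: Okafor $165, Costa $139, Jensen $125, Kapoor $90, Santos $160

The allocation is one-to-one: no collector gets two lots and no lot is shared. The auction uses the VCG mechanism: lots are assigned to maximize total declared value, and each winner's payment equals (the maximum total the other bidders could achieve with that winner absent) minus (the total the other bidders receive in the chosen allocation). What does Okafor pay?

Okafor pays $17.

Efficient allocation: Okafor→Lot G ($116), Costa→Lot A ($159), Jensen→Lot B ($160), Kapoor→Lot E ($78), Santos→Lot C ($160); total welfare W = $673.
Okafor receives Lot G at value $116, so the others get W − 116 = $557.
Without Okafor: best allocation of the remaining 4 bidders over all 5 lots is Costa→Lot A ($159), Jensen→Lot B ($160), Kapoor→Lot G ($95), Santos→Lot C ($160), total $574.
VCG payment = (others' best without Okafor) − (others' welfare with Okafor) = 574 − 557 = $17.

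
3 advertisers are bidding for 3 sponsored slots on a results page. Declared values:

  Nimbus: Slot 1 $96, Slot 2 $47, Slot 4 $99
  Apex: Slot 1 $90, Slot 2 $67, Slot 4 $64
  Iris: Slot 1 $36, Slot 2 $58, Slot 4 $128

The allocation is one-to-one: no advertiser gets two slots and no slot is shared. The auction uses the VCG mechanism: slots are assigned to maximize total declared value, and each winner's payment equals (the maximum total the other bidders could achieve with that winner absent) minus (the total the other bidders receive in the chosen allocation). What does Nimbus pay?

Efficient allocation: Nimbus→Slot 1 ($96), Apex→Slot 2 ($67), Iris→Slot 4 ($128); total welfare W = $291.
Nimbus receives Slot 1 at value $96, so the others get W − 96 = $195.
Without Nimbus: best allocation of the remaining 2 bidders over all 3 slots is Apex→Slot 1 ($90), Iris→Slot 4 ($128), total $218.
VCG payment = (others' best without Nimbus) − (others' welfare with Nimbus) = 218 − 195 = $23.

Nimbus pays $23.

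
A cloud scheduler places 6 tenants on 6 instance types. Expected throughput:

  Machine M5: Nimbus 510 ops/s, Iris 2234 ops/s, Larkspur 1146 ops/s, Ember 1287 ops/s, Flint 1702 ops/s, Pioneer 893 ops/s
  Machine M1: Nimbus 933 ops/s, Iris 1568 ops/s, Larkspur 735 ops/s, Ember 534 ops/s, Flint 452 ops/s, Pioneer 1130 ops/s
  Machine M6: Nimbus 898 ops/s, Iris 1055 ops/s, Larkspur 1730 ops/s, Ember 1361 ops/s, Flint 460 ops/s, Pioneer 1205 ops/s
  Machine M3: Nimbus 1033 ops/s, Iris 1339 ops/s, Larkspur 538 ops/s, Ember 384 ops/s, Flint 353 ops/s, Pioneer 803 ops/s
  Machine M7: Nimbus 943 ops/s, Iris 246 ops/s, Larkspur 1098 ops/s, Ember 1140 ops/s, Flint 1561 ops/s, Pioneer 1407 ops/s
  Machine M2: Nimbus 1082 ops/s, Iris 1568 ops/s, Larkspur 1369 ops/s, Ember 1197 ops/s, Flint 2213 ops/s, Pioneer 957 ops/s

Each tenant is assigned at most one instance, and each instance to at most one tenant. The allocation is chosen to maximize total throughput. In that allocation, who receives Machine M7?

Ember receives Machine M7.

Optimal: Nimbus→Machine M3 (1033 ops/s), Iris→Machine M5 (2234 ops/s), Larkspur→Machine M6 (1730 ops/s), Ember→Machine M7 (1140 ops/s), Flint→Machine M2 (2213 ops/s), Pioneer→Machine M1 (1130 ops/s) — total 1033+2234+1730+1140+2213+1130 = 9480 ops/s.
Column-greedy (each instance in turn goes to its best remaining tenant) gives 8885 ops/s, worse by 595.
Next-best assignment: Nimbus→Machine M3, Iris→Machine M1, Larkspur→Machine M6, Ember→Machine M5, Flint→Machine M2, Pioneer→Machine M7 = 9238 ops/s.
Swapping Nimbus↔Ember (Nimbus→Machine M7 943 ops/s, Ember→Machine M3 384 ops/s) loses 846.
No other one-to-one assignment exceeds 9480 ops/s.
Ember's own top instance is Machine M6 (1361 ops/s), but forcing Ember→Machine M6 and reassigning the rest optimally gives only 9069 ops/s — worse by 411.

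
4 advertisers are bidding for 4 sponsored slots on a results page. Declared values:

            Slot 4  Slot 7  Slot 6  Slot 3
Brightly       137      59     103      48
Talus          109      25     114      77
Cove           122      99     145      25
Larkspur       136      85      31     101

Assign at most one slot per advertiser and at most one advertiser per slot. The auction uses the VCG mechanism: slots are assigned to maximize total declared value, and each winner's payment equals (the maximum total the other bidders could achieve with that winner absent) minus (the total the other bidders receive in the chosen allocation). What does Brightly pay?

Efficient allocation: Brightly→Slot 4 ($137), Talus→Slot 6 ($114), Cove→Slot 7 ($99), Larkspur→Slot 3 ($101); total welfare W = $451.
Brightly receives Slot 4 at value $137, so the others get W − 137 = $314.
Without Brightly: best allocation of the remaining 3 bidders over all 4 slots is Talus→Slot 3 ($77), Cove→Slot 6 ($145), Larkspur→Slot 4 ($136), total $358.
VCG payment = (others' best without Brightly) − (others' welfare with Brightly) = 358 − 314 = $44.

Brightly pays $44.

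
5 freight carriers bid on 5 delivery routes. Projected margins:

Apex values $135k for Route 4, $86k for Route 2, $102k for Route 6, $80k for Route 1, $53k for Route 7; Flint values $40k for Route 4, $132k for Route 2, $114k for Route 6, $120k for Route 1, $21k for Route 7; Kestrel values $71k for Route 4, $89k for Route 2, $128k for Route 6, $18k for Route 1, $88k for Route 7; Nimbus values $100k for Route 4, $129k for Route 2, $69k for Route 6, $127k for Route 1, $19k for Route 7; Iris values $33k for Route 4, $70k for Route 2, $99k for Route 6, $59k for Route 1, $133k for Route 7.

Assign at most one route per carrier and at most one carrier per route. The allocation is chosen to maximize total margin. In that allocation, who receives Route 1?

Optimal: Apex→Route 4 ($135k), Flint→Route 2 ($132k), Kestrel→Route 6 ($128k), Nimbus→Route 1 ($127k), Iris→Route 7 ($133k) — total 135+132+128+127+133 = $655k.
Next-best assignment: Apex→Route 4, Flint→Route 1, Kestrel→Route 6, Nimbus→Route 2, Iris→Route 7 = $645k.
Every other assignment is strictly worse.
Nimbus's own top route is Route 2 ($129k), but forcing Nimbus→Route 2 and reassigning the rest optimally gives only $645k — worse by 10.

Nimbus receives Route 1.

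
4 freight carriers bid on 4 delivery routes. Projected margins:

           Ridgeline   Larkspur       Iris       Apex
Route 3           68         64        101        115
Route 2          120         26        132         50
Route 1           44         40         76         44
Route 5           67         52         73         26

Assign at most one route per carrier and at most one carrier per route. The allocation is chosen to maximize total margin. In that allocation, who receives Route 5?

This is the linear assignment problem.
Optimal: Ridgeline→Route 2 ($120k), Larkspur→Route 5 ($52k), Iris→Route 1 ($76k), Apex→Route 3 ($115k) — total 120+52+76+115 = $363k.
Row-greedy (each carrier in turn takes its best remaining route) gives $286k, worse by 77.
Checked against all permutations: $363k is optimal.
Larkspur's own top route is Route 3 ($64k), but forcing Larkspur→Route 3 and reassigning the rest optimally gives only $307k — worse by 56.

Larkspur receives Route 5.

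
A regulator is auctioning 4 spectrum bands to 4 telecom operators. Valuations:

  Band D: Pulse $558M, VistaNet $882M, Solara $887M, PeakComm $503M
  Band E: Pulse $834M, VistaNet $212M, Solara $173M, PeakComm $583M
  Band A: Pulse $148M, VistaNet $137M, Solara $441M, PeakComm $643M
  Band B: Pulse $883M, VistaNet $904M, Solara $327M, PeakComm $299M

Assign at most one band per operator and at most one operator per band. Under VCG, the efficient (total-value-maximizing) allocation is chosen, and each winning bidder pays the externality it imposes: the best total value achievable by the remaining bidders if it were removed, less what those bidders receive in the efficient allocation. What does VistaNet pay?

VistaNet pays $49M.

Efficient allocation: Pulse→Band E ($834M), VistaNet→Band B ($904M), Solara→Band D ($887M), PeakComm→Band A ($643M); total welfare W = $3268M.
VistaNet receives Band B at value $904M, so the others get W − 904 = $2364M.
Without VistaNet: best allocation of the remaining 3 bidders over all 4 bands is Pulse→Band B ($883M), Solara→Band D ($887M), PeakComm→Band A ($643M), total $2413M.
VCG payment = (others' best without VistaNet) − (others' welfare with VistaNet) = 2413 − 2364 = $49M.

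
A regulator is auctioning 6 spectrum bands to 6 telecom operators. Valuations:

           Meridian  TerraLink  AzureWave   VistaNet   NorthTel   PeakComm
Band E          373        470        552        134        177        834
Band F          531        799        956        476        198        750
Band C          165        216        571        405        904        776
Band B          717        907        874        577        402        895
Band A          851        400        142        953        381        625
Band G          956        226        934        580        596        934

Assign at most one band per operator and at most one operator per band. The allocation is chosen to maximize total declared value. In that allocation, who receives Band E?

Optimal: Meridian→Band G ($956M), TerraLink→Band B ($907M), AzureWave→Band F ($956M), VistaNet→Band A ($953M), NorthTel→Band C ($904M), PeakComm→Band E ($834M) — total 956+907+956+953+904+834 = $5510M.
Swapping Meridian↔TerraLink (Meridian→Band B $717M, TerraLink→Band G $226M) loses 920.
PeakComm's own top band is Band G ($934M), but forcing PeakComm→Band G and reassigning the rest optimally gives only $5027M — worse by 483.

PeakComm receives Band E.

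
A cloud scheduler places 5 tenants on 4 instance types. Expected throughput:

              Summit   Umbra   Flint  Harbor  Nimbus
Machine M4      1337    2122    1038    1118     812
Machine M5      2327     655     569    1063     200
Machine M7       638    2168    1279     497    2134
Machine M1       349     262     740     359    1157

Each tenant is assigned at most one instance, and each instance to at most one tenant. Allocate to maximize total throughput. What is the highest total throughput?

Optimal: Umbra→Machine M4 (2122 ops/s), Summit→Machine M5 (2327 ops/s), Nimbus→Machine M7 (2134 ops/s), Flint→Machine M1 (740 ops/s) — total 2122+2327+2134+740 = 7323 ops/s.
Max-entry greedy (repeatedly take the single best remaining cell) gives 6770 ops/s, worse by 553.
Next-best assignment: Umbra→Machine M4, Summit→Machine M5, Nimbus→Machine M7, Harbor→Machine M1 = 6942 ops/s.

Maximum total: 7323 ops/s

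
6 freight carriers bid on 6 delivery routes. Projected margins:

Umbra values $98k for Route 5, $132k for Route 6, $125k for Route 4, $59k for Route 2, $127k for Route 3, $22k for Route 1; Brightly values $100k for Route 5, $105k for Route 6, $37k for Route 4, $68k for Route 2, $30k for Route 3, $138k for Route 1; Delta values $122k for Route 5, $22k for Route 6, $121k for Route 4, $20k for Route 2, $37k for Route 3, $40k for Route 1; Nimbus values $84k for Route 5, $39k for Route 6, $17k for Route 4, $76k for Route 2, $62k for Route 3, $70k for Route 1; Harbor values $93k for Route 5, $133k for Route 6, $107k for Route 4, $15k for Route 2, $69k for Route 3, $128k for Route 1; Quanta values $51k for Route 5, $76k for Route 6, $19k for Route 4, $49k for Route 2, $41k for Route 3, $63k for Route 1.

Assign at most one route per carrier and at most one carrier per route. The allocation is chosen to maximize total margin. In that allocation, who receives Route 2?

Quanta receives Route 2.

Optimal: Umbra→Route 3 ($127k), Brightly→Route 1 ($138k), Delta→Route 4 ($121k), Nimbus→Route 5 ($84k), Harbor→Route 6 ($133k), Quanta→Route 2 ($49k) — total 127+138+121+84+133+49 = $652k.
Column-greedy (each route in turn goes to its best remaining carrier) gives $635k, worse by 17.
Next-best assignment: Umbra→Route 3, Brightly→Route 1, Delta→Route 5, Nimbus→Route 2, Harbor→Route 4, Quanta→Route 6 = $646k.
Quanta's own top route is Route 6 ($76k), but forcing Quanta→Route 6 and reassigning the rest optimally gives only $646k — worse by 6.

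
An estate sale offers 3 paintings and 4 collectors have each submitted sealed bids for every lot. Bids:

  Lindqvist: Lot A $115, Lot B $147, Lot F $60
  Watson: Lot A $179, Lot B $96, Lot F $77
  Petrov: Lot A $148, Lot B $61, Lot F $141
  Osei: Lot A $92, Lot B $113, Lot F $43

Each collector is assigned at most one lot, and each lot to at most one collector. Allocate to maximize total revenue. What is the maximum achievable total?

Max total: $467

Optimal: Watson→Lot A ($179), Lindqvist→Lot B ($147), Petrov→Lot F ($141) — total 179+147+141 = $467.
Next-best assignment: Watson→Lot A, Osei→Lot B, Petrov→Lot F = $433.
Swapping Petrov↔Lindqvist (Petrov→Lot B $61, Lindqvist→Lot F $60) loses 167.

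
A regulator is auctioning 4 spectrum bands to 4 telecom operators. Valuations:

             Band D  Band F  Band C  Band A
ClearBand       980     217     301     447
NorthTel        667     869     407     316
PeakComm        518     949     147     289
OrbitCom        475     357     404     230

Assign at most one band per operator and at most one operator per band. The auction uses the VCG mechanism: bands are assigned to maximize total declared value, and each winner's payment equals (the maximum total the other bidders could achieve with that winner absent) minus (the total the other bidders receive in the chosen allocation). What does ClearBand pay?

ClearBand pays $351M.

Efficient allocation: ClearBand→Band D ($980M), NorthTel→Band A ($316M), PeakComm→Band F ($949M), OrbitCom→Band C ($404M); total welfare W = $2649M.
ClearBand receives Band D at value $980M, so the others get W − 980 = $1669M.
Without ClearBand: best allocation of the remaining 3 bidders over all 4 bands is NorthTel→Band D ($667M), PeakComm→Band F ($949M), OrbitCom→Band C ($404M), total $2020M.
VCG payment = (others' best without ClearBand) − (others' welfare with ClearBand) = 2020 − 1669 = $351M.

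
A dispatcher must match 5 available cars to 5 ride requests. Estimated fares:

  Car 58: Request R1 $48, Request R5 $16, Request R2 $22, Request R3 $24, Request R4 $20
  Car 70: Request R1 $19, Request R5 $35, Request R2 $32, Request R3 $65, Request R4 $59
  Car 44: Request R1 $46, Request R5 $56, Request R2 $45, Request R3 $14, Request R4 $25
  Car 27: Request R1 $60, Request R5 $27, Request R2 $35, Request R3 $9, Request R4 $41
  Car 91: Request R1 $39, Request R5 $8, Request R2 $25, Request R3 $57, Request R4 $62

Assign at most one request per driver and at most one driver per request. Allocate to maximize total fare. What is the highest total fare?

Optimal: Car 58→Request R1 ($48), Car 70→Request R3 ($65), Car 44→Request R5 ($56), Car 27→Request R2 ($35), Car 91→Request R4 ($62) — total 48+65+56+35+62 = $266.
Row-greedy (each driver in turn takes its best remaining request) gives $235, worse by 31.
Next-best assignment: Car 58→Request R2, Car 70→Request R3, Car 44→Request R5, Car 27→Request R1, Car 91→Request R4 = $265.

Maximum total: $266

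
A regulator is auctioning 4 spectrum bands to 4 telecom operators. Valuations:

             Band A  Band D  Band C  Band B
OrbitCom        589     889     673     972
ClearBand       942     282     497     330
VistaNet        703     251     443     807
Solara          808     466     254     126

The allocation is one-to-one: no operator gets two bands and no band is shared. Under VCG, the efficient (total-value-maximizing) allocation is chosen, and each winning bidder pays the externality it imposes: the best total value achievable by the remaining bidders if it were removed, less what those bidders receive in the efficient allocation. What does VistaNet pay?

Efficient allocation: OrbitCom→Band D ($889M), ClearBand→Band C ($497M), VistaNet→Band B ($807M), Solara→Band A ($808M); total welfare W = $3001M.
VistaNet receives Band B at value $807M, so the others get W − 807 = $2194M.
Without VistaNet: best allocation of the remaining 3 bidders over all 4 bands is OrbitCom→Band B ($972M), ClearBand→Band A ($942M), Solara→Band D ($466M), total $2380M.
VCG payment = (others' best without VistaNet) − (others' welfare with VistaNet) = 2380 − 2194 = $186M.

VistaNet pays $186M.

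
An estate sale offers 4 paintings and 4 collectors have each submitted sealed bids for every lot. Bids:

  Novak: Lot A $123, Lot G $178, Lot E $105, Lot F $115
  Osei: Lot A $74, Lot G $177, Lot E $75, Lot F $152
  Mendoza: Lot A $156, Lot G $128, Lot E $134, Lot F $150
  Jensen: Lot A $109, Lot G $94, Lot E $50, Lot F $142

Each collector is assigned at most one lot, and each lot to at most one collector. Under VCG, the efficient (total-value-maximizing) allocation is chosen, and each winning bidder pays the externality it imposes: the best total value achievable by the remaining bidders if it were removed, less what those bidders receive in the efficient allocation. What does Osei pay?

Efficient allocation: Novak→Lot E ($105), Osei→Lot G ($177), Mendoza→Lot A ($156), Jensen→Lot F ($142); total welfare W = $580.
Osei receives Lot G at value $177, so the others get W − 177 = $403.
Without Osei: best allocation of the remaining 3 bidders over all 4 lots is Novak→Lot G ($178), Mendoza→Lot A ($156), Jensen→Lot F ($142), total $476.
VCG payment = (others' best without Osei) − (others' welfare with Osei) = 476 − 403 = $73.

Osei pays $73.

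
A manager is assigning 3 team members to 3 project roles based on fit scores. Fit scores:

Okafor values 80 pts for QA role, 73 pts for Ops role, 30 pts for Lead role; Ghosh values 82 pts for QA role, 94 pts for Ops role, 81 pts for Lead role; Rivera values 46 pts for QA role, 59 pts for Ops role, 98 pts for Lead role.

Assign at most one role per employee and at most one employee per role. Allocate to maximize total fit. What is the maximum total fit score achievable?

Optimal: Okafor→QA role (80 pts), Ghosh→Ops role (94 pts), Rivera→Lead role (98 pts) — total 80+94+98 = 272 pts.
Column-greedy (each role in turn goes to its best remaining employee) gives 253 pts, worse by 19.
Next-best assignment: Okafor→Ops role, Ghosh→QA role, Rivera→Lead role = 253 pts.
Swapping Ghosh↔Okafor (Ghosh→QA role 82 pts, Okafor→Ops role 73 pts) loses 19.

Max total: 272 pts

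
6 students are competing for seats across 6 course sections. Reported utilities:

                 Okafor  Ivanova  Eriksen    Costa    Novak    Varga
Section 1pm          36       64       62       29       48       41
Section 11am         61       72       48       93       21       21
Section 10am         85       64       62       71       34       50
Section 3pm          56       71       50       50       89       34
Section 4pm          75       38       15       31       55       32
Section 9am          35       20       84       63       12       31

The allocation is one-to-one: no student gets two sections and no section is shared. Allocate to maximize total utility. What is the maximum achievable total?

Optimal: Okafor→Section 4pm (75 points), Ivanova→Section 1pm (64 points), Eriksen→Section 9am (84 points), Costa→Section 11am (93 points), Novak→Section 3pm (89 points), Varga→Section 10am (50 points) — total 75+64+84+93+89+50 = 455 points.
Column-greedy (each section in turn goes to its best remaining student) gives 447 points, worse by 8.
No other one-to-one assignment exceeds 455 points.

Max total: 455 points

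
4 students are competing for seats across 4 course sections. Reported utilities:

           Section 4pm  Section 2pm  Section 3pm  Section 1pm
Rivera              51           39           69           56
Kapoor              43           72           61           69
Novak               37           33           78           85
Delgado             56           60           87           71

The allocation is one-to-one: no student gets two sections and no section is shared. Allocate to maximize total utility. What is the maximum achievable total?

Max total: 295 points

Optimal: Rivera→Section 4pm (51 points), Kapoor→Section 2pm (72 points), Novak→Section 1pm (85 points), Delgado→Section 3pm (87 points) — total 51+72+85+87 = 295 points.
Column-greedy (each section in turn goes to its best remaining student) gives 262 points, worse by 33.
Next-best assignment: Rivera→Section 3pm, Kapoor→Section 2pm, Novak→Section 1pm, Delgado→Section 4pm = 282 points.
No other one-to-one assignment exceeds 295 points.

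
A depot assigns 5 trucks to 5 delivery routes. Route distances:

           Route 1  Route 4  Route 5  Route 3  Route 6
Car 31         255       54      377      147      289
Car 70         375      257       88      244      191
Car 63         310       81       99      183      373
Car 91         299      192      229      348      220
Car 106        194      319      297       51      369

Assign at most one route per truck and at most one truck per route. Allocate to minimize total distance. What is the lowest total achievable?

Min total: 694 km

This is a one-to-one assignment (minimum-cost bipartite matching).
Optimal: Car 31→Route 4 (54 km), Car 70→Route 6 (191 km), Car 63→Route 5 (99 km), Car 91→Route 1 (299 km), Car 106→Route 3 (51 km) — total 54+191+99+299+51 = 694 km.
Column-greedy (each route in turn goes to its cheapest remaining truck) gives 739 km, worse by 45.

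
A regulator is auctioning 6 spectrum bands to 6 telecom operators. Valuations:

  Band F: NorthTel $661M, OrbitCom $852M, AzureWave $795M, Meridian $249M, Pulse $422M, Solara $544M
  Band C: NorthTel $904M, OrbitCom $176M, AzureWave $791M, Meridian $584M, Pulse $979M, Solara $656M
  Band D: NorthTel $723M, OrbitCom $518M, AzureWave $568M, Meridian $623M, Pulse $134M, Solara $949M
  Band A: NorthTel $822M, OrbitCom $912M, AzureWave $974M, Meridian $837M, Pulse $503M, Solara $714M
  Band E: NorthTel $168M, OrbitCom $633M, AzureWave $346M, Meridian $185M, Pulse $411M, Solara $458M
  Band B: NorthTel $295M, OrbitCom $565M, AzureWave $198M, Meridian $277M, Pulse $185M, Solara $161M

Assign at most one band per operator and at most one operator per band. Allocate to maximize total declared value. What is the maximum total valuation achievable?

Treat this as an assignment problem: match each operator to one band.
Optimal: NorthTel→Band B ($295M), OrbitCom→Band E ($633M), AzureWave→Band F ($795M), Meridian→Band A ($837M), Pulse→Band C ($979M), Solara→Band D ($949M) — total 295+633+795+837+979+949 = $4488M.
Row-greedy (each operator in turn takes its best remaining band) gives $3806M, worse by 682.
Next-best assignment: NorthTel→Band F, OrbitCom→Band E, AzureWave→Band A, Meridian→Band B, Pulse→Band C, Solara→Band D = $4473M.
Checked against all permutations: $4488M is optimal.

Maximum total: $4488M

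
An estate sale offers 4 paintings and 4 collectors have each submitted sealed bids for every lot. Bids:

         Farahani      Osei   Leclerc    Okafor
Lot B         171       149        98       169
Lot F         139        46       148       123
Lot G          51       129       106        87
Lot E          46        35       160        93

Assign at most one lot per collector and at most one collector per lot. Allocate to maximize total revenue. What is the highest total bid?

Max total: $597

This is a one-to-one assignment (maximum-weight bipartite matching).
Optimal: Farahani→Lot F ($139), Osei→Lot G ($129), Leclerc→Lot E ($160), Okafor→Lot B ($169) — total 139+129+160+169 = $597.
Row-greedy (each collector in turn takes its best remaining lot) gives $583, worse by 14.
Next-best assignment: Farahani→Lot B, Osei→Lot G, Leclerc→Lot E, Okafor→Lot F = $583.
Swapping Leclerc↔Osei (Leclerc→Lot G $106, Osei→Lot E $35) loses 148.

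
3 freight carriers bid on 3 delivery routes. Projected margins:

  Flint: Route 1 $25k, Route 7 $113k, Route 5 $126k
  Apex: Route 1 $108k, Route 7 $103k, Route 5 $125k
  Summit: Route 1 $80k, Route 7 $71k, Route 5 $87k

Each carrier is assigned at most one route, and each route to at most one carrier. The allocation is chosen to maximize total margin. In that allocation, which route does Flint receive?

Optimal: Flint→Route 7 ($113k), Apex→Route 5 ($125k), Summit→Route 1 ($80k) — total 113+125+80 = $318k.
Column-greedy (each route in turn goes to its best remaining carrier) gives $308k, worse by 10.
Next-best assignment: Flint→Route 5, Apex→Route 7, Summit→Route 1 = $309k.
Flint's own top route is Route 5 ($126k), but forcing Flint→Route 5 and reassigning the rest optimally gives only $309k — worse by 9.

Flint receives Route 7.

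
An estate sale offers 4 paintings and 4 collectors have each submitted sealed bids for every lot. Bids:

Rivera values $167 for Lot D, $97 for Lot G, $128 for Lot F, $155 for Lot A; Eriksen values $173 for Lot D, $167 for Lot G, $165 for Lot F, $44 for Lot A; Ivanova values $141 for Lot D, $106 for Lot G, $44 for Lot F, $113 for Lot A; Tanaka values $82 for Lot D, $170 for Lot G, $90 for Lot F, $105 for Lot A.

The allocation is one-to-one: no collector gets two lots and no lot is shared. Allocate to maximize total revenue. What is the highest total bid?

Optimal: Rivera→Lot A ($155), Eriksen→Lot F ($165), Ivanova→Lot D ($141), Tanaka→Lot G ($170) — total 155+165+141+170 = $631.
Next-best assignment: Rivera→Lot D, Eriksen→Lot F, Ivanova→Lot A, Tanaka→Lot G = $615.
Every other assignment is strictly worse.

Max total: $631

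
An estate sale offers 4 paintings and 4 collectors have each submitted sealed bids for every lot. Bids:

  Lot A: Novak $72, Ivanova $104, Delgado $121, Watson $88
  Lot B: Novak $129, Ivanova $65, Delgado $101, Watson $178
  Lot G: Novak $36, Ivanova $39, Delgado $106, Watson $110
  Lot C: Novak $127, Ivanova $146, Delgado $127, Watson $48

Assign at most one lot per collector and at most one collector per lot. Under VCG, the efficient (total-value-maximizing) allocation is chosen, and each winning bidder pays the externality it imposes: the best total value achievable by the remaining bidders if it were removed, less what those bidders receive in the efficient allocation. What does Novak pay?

Efficient allocation: Novak→Lot C ($127), Ivanova→Lot A ($104), Delgado→Lot G ($106), Watson→Lot B ($178); total welfare W = $515.
Novak receives Lot C at value $127, so the others get W − 127 = $388.
Without Novak: best allocation of the remaining 3 bidders over all 4 lots is Ivanova→Lot C ($146), Delgado→Lot A ($121), Watson→Lot B ($178), total $445.
VCG payment = (others' best without Novak) − (others' welfare with Novak) = 445 − 388 = $57.

Novak pays $57.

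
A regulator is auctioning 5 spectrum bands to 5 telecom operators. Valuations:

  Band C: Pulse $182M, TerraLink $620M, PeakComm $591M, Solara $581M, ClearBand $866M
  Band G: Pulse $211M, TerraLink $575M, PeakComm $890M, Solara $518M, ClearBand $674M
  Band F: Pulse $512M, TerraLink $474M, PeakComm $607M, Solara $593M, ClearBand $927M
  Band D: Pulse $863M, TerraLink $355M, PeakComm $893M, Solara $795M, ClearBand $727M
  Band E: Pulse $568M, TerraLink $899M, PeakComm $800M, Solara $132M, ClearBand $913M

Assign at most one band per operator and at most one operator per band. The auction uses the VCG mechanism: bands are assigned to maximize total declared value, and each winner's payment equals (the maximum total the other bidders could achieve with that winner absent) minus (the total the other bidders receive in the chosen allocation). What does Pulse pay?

Pulse pays $214M.

Efficient allocation: Pulse→Band D ($863M), TerraLink→Band E ($899M), PeakComm→Band G ($890M), Solara→Band C ($581M), ClearBand→Band F ($927M); total welfare W = $4160M.
Pulse receives Band D at value $863M, so the others get W − 863 = $3297M.
Without Pulse: best allocation of the remaining 4 bidders over all 5 bands is TerraLink→Band E ($899M), PeakComm→Band G ($890M), Solara→Band D ($795M), ClearBand→Band F ($927M), total $3511M.
VCG payment = (others' best without Pulse) − (others' welfare with Pulse) = 3511 − 3297 = $214M.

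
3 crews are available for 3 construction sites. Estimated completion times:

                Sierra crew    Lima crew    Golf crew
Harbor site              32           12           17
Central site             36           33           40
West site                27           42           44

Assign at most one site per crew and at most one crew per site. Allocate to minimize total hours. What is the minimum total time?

Minimum total: 77 hours

Optimal: Sierra crew→West site (27 hours), Lima crew→Central site (33 hours), Golf crew→Harbor site (17 hours) — total 27+33+17 = 77 hours.
Min-entry greedy (repeatedly take the single cheapest remaining cell) gives 79 hours, worse by 2.
Next-best assignment: Sierra crew→West site, Lima crew→Harbor site, Golf crew→Central site = 79 hours.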